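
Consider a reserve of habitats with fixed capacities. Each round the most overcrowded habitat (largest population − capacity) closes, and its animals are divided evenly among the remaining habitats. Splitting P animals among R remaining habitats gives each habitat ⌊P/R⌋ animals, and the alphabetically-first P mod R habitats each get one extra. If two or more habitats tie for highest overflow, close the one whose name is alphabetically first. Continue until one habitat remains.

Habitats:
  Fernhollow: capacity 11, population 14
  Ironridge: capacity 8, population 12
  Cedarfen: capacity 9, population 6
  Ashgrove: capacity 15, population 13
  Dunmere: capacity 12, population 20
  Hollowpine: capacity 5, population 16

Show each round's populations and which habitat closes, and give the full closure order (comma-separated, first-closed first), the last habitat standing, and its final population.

Closure order: Hollowpine, Dunmere, Fernhollow, Ironridge, Ashgrove
Last habitat: Cedarfen with 81 animals

Round 1: Ashgrove=13 Cedarfen=6 Dunmere=20 Fernhollow=14 Hollowpine=16 Ironridge=12 → close Hollowpine (overflow 11)
  16÷5 = 3 each, +1 to first 1
Round 2: Ashgrove=17 Cedarfen=9 Dunmere=23 Fernhollow=17 Ironridge=15 → close Dunmere (overflow 11)
  23÷4 = 5 each, +1 to first 3
Round 3: Ashgrove=23 Cedarfen=15 Fernhollow=23 Ironridge=20 → close Fernhollow (overflow 12)
  23÷3 = 7 each, +1 to first 2
Round 4: Ashgrove=31 Cedarfen=23 Ironridge=27 → close Ironridge (overflow 19)
  27÷2 = 13 each, +1 to first 1
Round 5: Ashgrove=45 Cedarfen=36 → close Ashgrove (overflow 30)
  45÷1 = 45 each, +1 to first 0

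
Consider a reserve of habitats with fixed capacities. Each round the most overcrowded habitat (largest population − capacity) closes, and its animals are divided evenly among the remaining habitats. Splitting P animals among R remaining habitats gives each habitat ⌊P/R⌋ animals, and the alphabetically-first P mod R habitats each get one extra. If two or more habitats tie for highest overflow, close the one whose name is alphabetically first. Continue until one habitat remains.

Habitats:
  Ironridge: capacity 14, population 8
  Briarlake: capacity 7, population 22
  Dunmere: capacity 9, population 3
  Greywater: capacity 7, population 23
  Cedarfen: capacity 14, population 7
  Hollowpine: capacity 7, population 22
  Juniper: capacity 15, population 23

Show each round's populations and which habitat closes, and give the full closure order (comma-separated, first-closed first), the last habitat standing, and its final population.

Round 1: Briarlake=22 Cedarfen=7 Dunmere=3 Greywater=23 Hollowpine=22 Ironridge=8 Juniper=23 → close Greywater (overflow 16)
  23÷6 = 3 each, +1 to first 5
Round 2: Briarlake=26 Cedarfen=11 Dunmere=7 Hollowpine=26 Ironridge=12 Juniper=26 → close Briarlake (overflow 19)
  26÷5 = 5 each, +1 to first 1
Round 3: Cedarfen=17 Dunmere=12 Hollowpine=31 Ironridge=17 Juniper=31 → close Hollowpine (overflow 24)
  31÷4 = 7 each, +1 to first 3
Round 4: Cedarfen=25 Dunmere=20 Ironridge=25 Juniper=38 → close Juniper (overflow 23)
  38÷3 = 12 each, +1 to first 2
Round 5: Cedarfen=38 Dunmere=33 Ironridge=37 → close Cedarfen (overflow 24)
  38÷2 = 19 each, +1 to first 0
Round 6: Dunmere=52 Ironridge=56 → close Dunmere (overflow 43)
  52÷1 = 52 each, +1 to first 0

Closure order: Greywater, Briarlake, Hollowpine, Juniper, Cedarfen, Dunmere
Last habitat: Ironridge with 108 animals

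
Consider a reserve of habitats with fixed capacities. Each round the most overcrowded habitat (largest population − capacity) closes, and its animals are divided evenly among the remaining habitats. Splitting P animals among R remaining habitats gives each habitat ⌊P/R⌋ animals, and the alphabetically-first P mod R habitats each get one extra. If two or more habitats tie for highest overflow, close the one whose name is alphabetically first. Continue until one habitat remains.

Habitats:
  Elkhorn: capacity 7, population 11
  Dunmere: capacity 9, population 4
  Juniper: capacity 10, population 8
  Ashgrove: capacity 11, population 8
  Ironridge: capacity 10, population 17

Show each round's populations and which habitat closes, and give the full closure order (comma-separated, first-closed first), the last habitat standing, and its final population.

Closure order: Ironridge, Elkhorn, Ashgrove, Juniper
Last habitat: Dunmere with 48 animals

Round 1: Ashgrove=8 Dunmere=4 Elkhorn=11 Ironridge=17 Juniper=8 → close Ironridge (overflow 7)
  17÷4 = 4 each, +1 to first 1
Round 2: Ashgrove=13 Dunmere=8 Elkhorn=15 Juniper=12 → close Elkhorn (overflow 8)
  15÷3 = 5 each, +1 to first 0
Round 3: Ashgrove=18 Dunmere=13 Juniper=17 → close Ashgrove (overflow 7)
  18÷2 = 9 each, +1 to first 0
Round 4: Dunmere=22 Juniper=26 → close Juniper (overflow 16)
  26÷1 = 26 each, +1 to first 0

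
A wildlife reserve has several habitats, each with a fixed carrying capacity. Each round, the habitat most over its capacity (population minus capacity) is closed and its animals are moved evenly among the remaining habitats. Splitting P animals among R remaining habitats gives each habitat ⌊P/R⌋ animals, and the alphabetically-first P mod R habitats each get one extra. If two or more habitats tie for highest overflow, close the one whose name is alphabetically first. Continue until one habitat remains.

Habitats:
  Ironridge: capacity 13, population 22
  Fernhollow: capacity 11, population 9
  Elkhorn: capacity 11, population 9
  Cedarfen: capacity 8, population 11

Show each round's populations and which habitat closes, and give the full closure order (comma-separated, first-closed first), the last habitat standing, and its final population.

Round 1: Cedarfen=11 Elkhorn=9 Fernhollow=9 Ironridge=22 → close Ironridge (overflow 9)
  22÷3 = 7 each, +1 to first 1
Round 2: Cedarfen=19 Elkhorn=16 Fernhollow=16 → close Cedarfen (overflow 11)
  19÷2 = 9 each, +1 to first 1
Round 3: Elkhorn=26 Fernhollow=25 → close Elkhorn (overflow 15)
  26÷1 = 26 each, +1 to first 0

Closure order: Ironridge, Cedarfen, Elkhorn
Last habitat: Fernhollow with 51 animals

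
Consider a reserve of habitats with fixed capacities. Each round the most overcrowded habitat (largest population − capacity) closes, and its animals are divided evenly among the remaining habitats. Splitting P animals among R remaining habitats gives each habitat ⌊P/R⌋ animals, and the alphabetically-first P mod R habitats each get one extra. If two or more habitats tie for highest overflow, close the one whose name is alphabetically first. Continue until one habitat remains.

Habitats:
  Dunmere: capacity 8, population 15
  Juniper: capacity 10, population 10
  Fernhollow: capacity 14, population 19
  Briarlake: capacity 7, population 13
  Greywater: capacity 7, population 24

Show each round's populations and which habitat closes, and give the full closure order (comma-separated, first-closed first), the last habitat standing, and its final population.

Round 1: Briarlake=13 Dunmere=15 Fernhollow=19 Greywater=24 Juniper=10 → close Greywater (overflow 17)
  24÷4 = 6 each, +1 to first 0
Round 2: Briarlake=19 Dunmere=21 Fernhollow=25 Juniper=16 → close Dunmere (overflow 13)
  21÷3 = 7 each, +1 to first 0
Round 3: Briarlake=26 Fernhollow=32 Juniper=23 → close Briarlake (overflow 19)
  26÷2 = 13 each, +1 to first 0
Round 4: Fernhollow=45 Juniper=36 → close Fernhollow (overflow 31)
  45÷1 = 45 each, +1 to first 0

Closure order: Greywater, Dunmere, Briarlake, Fernhollow
Last habitat: Juniper with 81 animals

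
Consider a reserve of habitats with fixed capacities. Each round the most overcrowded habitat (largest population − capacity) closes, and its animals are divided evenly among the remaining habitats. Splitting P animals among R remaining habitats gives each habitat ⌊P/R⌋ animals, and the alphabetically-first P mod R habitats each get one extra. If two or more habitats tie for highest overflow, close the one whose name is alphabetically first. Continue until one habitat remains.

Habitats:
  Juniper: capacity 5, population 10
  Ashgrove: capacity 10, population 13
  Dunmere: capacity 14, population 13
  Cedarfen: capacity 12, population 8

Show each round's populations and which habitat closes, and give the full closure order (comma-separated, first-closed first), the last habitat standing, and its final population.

Round 1: Ashgrove=13 Cedarfen=8 Dunmere=13 Juniper=10 → close Juniper (overflow 5)
  10÷3 = 3 each, +1 to first 1
Round 2: Ashgrove=17 Cedarfen=11 Dunmere=16 → close Ashgrove (overflow 7)
  17÷2 = 8 each, +1 to first 1
Round 3: Cedarfen=20 Dunmere=24 → close Dunmere (overflow 10)
  24÷1 = 24 each, +1 to first 0

Closure order: Juniper, Ashgrove, Dunmere
Last habitat: Cedarfen with 44 animals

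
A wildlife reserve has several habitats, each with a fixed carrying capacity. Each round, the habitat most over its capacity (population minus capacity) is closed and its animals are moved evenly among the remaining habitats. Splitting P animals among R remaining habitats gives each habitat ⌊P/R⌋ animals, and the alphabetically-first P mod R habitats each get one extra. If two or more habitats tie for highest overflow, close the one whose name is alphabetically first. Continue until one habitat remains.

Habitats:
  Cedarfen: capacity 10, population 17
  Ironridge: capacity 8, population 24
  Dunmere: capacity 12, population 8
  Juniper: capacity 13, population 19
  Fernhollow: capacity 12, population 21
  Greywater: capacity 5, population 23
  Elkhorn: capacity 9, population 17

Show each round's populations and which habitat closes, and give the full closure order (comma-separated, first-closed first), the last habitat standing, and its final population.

Round 1: Cedarfen=17 Dunmere=8 Elkhorn=17 Fernhollow=21 Greywater=23 Ironridge=24 Juniper=19 → close Greywater (overflow 18)
  23÷6 = 3 each, +1 to first 5
Round 2: Cedarfen=21 Dunmere=12 Elkhorn=21 Fernhollow=25 Ironridge=28 Juniper=22 → close Ironridge (overflow 20)
  28÷5 = 5 each, +1 to first 3
Round 3: Cedarfen=27 Dunmere=18 Elkhorn=27 Fernhollow=30 Juniper=27 → close Elkhorn (overflow 18)
  27÷4 = 6 each, +1 to first 3
Round 4: Cedarfen=34 Dunmere=25 Fernhollow=37 Juniper=33 → close Fernhollow (overflow 25)
  37÷3 = 12 each, +1 to first 1
Round 5: Cedarfen=47 Dunmere=37 Juniper=45 → close Cedarfen (overflow 37)
  47÷2 = 23 each, +1 to first 1
Round 6: Dunmere=61 Juniper=68 → close Juniper (overflow 55)
  68÷1 = 68 each, +1 to first 0

Closure order: Greywater, Ironridge, Elkhorn, Fernhollow, Cedarfen, Juniper
Last habitat: Dunmere with 129 animals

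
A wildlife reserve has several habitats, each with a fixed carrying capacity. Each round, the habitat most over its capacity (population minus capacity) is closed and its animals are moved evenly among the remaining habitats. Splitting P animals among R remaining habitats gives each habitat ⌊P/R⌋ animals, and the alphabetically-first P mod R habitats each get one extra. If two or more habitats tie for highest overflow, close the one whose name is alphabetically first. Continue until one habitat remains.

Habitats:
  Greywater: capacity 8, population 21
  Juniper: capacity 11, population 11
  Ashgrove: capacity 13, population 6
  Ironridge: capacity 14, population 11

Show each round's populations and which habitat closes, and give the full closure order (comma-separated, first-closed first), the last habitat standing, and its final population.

Closure order: Greywater, Juniper, Ironridge
Last habitat: Ashgrove with 49 animals

Round 1: Ashgrove=6 Greywater=21 Ironridge=11 Juniper=11 → close Greywater (overflow 13)
  21÷3 = 7 each, +1 to first 0
Round 2: Ashgrove=13 Ironridge=18 Juniper=18 → close Juniper (overflow 7)
  18÷2 = 9 each, +1 to first 0
Round 3: Ashgrove=22 Ironridge=27 → close Ironridge (overflow 13)
  27÷1 = 27 each, +1 to first 0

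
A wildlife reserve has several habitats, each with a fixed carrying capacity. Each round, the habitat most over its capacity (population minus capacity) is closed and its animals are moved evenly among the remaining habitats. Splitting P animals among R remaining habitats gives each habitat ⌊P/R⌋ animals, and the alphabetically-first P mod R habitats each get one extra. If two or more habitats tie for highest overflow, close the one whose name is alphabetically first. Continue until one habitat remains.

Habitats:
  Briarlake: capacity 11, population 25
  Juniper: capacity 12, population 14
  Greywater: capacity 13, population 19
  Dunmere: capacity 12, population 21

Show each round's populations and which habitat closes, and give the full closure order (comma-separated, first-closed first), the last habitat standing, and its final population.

Round 1: Briarlake=25 Dunmere=21 Greywater=19 Juniper=14 → close Briarlake (overflow 14)
  25÷3 = 8 each, +1 to first 1
Round 2: Dunmere=30 Greywater=27 Juniper=22 → close Dunmere (overflow 18)
  30÷2 = 15 each, +1 to first 0
Round 3: Greywater=42 Juniper=37 → close Greywater (overflow 29)
  42÷1 = 42 each, +1 to first 0

Closure order: Briarlake, Dunmere, Greywater
Last habitat: Juniper with 79 animals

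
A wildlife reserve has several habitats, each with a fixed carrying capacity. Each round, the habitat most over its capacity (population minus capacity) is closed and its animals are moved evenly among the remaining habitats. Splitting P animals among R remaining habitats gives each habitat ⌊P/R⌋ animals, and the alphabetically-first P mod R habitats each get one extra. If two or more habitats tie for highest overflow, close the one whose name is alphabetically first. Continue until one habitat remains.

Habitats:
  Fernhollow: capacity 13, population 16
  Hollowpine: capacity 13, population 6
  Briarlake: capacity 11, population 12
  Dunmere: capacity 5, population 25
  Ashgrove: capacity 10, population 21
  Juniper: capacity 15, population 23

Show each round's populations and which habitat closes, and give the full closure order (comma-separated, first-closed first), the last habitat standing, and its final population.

Round 1: Ashgrove=21 Briarlake=12 Dunmere=25 Fernhollow=16 Hollowpine=6 Juniper=23 → close Dunmere (overflow 20)
  25÷5 = 5 each, +1 to first 0
Round 2: Ashgrove=26 Briarlake=17 Fernhollow=21 Hollowpine=11 Juniper=28 → close Ashgrove (overflow 16)
  26÷4 = 6 each, +1 to first 2
Round 3: Briarlake=24 Fernhollow=28 Hollowpine=17 Juniper=34 → close Juniper (overflow 19)
  34÷3 = 11 each, +1 to first 1
Round 4: Briarlake=36 Fernhollow=39 Hollowpine=28 → close Fernhollow (overflow 26)
  39÷2 = 19 each, +1 to first 1
Round 5: Briarlake=56 Hollowpine=47 → close Briarlake (overflow 45)
  56÷1 = 56 each, +1 to first 0

Closure order: Dunmere, Ashgrove, Juniper, Fernhollow, Briarlake
Last habitat: Hollowpine with 103 animals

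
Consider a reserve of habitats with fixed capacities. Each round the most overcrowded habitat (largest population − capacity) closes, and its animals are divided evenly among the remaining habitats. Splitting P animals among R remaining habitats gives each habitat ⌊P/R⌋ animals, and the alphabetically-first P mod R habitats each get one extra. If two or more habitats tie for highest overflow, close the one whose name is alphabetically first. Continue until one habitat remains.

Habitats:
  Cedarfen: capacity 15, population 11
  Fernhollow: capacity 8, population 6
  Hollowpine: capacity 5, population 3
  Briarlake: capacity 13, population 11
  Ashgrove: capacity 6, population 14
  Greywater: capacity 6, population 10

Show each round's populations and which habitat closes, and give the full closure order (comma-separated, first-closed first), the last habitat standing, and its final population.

Closure order: Ashgrove, Greywater, Briarlake, Fernhollow, Hollowpine
Last habitat: Cedarfen with 55 animals

Round 1: Ashgrove=14 Briarlake=11 Cedarfen=11 Fernhollow=6 Greywater=10 Hollowpine=3 → close Ashgrove (overflow 8)
  14÷5 = 2 each, +1 to first 4
Round 2: Briarlake=14 Cedarfen=14 Fernhollow=9 Greywater=13 Hollowpine=5 → close Greywater (overflow 7)
  13÷4 = 3 each, +1 to first 1
Round 3: Briarlake=18 Cedarfen=17 Fernhollow=12 Hollowpine=8 → close Briarlake (overflow 5)
  18÷3 = 6 each, +1 to first 0
Round 4: Cedarfen=23 Fernhollow=18 Hollowpine=14 → close Fernhollow (overflow 10)
  18÷2 = 9 each, +1 to first 0
Round 5: Cedarfen=32 Hollowpine=23 → close Hollowpine (overflow 18)
  23÷1 = 23 each, +1 to first 0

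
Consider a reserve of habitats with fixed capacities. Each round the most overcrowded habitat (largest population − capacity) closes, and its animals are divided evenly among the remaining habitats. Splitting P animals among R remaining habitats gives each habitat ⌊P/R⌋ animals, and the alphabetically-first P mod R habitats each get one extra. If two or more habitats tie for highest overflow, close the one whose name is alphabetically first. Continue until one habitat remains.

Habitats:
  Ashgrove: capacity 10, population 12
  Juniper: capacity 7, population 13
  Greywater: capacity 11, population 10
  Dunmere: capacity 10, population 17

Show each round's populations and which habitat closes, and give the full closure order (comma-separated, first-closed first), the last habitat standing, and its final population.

Round 1: Ashgrove=12 Dunmere=17 Greywater=10 Juniper=13 → close Dunmere (overflow 7)
  17÷3 = 5 each, +1 to first 2
Round 2: Ashgrove=18 Greywater=16 Juniper=18 → close Juniper (overflow 11)
  18÷2 = 9 each, +1 to first 0
Round 3: Ashgrove=27 Greywater=25 → close Ashgrove (overflow 17)
  27÷1 = 27 each, +1 to first 0

Closure order: Dunmere, Juniper, Ashgrove
Last habitat: Greywater with 52 animals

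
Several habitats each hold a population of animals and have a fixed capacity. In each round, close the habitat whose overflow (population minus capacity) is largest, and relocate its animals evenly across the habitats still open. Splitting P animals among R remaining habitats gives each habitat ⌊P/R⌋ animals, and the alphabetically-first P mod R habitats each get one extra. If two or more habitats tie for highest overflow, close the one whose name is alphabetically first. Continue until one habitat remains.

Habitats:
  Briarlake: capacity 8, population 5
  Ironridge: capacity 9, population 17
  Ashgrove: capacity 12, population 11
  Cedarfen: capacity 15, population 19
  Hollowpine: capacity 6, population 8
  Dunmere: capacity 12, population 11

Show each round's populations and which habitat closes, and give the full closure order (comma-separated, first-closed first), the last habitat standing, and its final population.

Round 1: Ashgrove=11 Briarlake=5 Cedarfen=19 Dunmere=11 Hollowpine=8 Ironridge=17 → close Ironridge (overflow 8)
  17÷5 = 3 each, +1 to first 2
Round 2: Ashgrove=15 Briarlake=9 Cedarfen=22 Dunmere=14 Hollowpine=11 → close Cedarfen (overflow 7)
  22÷4 = 5 each, +1 to first 2
Round 3: Ashgrove=21 Briarlake=15 Dunmere=19 Hollowpine=16 → close Hollowpine (overflow 10)
  16÷3 = 5 each, +1 to first 1
Round 4: Ashgrove=27 Briarlake=20 Dunmere=24 → close Ashgrove (overflow 15)
  27÷2 = 13 each, +1 to first 1
Round 5: Briarlake=34 Dunmere=37 → close Briarlake (overflow 26)
  34÷1 = 34 each, +1 to first 0

Closure order: Ironridge, Cedarfen, Hollowpine, Ashgrove, Briarlake
Last habitat: Dunmere with 71 animals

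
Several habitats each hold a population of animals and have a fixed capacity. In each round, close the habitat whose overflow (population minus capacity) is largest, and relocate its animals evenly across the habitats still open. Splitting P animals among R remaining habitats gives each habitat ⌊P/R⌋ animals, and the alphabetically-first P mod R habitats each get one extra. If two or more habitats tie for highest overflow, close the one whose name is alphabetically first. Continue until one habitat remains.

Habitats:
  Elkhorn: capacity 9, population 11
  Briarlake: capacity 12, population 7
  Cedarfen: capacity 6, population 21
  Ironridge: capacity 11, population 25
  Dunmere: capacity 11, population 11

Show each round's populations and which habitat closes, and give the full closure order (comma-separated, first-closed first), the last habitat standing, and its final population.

Round 1: Briarlake=7 Cedarfen=21 Dunmere=11 Elkhorn=11 Ironridge=25 → close Cedarfen (overflow 15)
  21÷4 = 5 each, +1 to first 1
Round 2: Briarlake=13 Dunmere=16 Elkhorn=16 Ironridge=30 → close Ironridge (overflow 19)
  30÷3 = 10 each, +1 to first 0
Round 3: Briarlake=23 Dunmere=26 Elkhorn=26 → close Elkhorn (overflow 17)
  26÷2 = 13 each, +1 to first 0
Round 4: Briarlake=36 Dunmere=39 → close Dunmere (overflow 28)
  39÷1 = 39 each, +1 to first 0

Closure order: Cedarfen, Ironridge, Elkhorn, Dunmere
Last habitat: Briarlake with 75 animals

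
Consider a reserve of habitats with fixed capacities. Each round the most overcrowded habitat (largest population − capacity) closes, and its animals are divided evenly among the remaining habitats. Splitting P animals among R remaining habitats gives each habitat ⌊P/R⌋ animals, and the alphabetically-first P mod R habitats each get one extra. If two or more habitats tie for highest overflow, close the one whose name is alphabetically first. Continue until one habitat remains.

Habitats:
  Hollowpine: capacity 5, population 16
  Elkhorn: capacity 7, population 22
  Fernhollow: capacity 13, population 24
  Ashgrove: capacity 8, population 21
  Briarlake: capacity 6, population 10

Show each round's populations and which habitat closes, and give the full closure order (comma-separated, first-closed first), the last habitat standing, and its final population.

Round 1: Ashgrove=21 Briarlake=10 Elkhorn=22 Fernhollow=24 Hollowpine=16 → close Elkhorn (overflow 15)
  22÷4 = 5 each, +1 to first 2
Round 2: Ashgrove=27 Briarlake=16 Fernhollow=29 Hollowpine=21 → close Ashgrove (overflow 19)
  27÷3 = 9 each, +1 to first 0
Round 3: Briarlake=25 Fernhollow=38 Hollowpine=30 → close Fernhollow (overflow 25)
  38÷2 = 19 each, +1 to first 0
Round 4: Briarlake=44 Hollowpine=49 → close Hollowpine (overflow 44)
  49÷1 = 49 each, +1 to first 0

Closure order: Elkhorn, Ashgrove, Fernhollow, Hollowpine
Last habitat: Briarlake with 93 animals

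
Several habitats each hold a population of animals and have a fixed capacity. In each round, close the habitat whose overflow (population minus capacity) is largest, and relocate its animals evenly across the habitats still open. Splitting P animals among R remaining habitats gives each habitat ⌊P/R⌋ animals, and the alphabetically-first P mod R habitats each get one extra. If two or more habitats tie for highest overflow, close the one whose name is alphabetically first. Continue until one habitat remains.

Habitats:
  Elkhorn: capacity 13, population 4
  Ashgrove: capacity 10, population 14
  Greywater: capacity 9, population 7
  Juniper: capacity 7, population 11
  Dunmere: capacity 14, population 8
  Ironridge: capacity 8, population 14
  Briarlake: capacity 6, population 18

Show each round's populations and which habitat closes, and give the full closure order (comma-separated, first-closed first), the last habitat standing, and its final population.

Round 1: Ashgrove=14 Briarlake=18 Dunmere=8 Elkhorn=4 Greywater=7 Ironridge=14 Juniper=11 → close Briarlake (overflow 12)
  18÷6 = 3 each, +1 to first 0
Round 2: Ashgrove=17 Dunmere=11 Elkhorn=7 Greywater=10 Ironridge=17 Juniper=14 → close Ironridge (overflow 9)
  17÷5 = 3 each, +1 to first 2
Round 3: Ashgrove=21 Dunmere=15 Elkhorn=10 Greywater=13 Juniper=17 → close Ashgrove (overflow 11)
  21÷4 = 5 each, +1 to first 1
Round 4: Dunmere=21 Elkhorn=15 Greywater=18 Juniper=22 → close Juniper (overflow 15)
  22÷3 = 7 each, +1 to first 1
Round 5: Dunmere=29 Elkhorn=22 Greywater=25 → close Greywater (overflow 16)
  25÷2 = 12 each, +1 to first 1
Round 6: Dunmere=42 Elkhorn=34 → close Dunmere (overflow 28)
  42÷1 = 42 each, +1 to first 0

Closure order: Briarlake, Ironridge, Ashgrove, Juniper, Greywater, Dunmere
Last habitat: Elkhorn with 76 animals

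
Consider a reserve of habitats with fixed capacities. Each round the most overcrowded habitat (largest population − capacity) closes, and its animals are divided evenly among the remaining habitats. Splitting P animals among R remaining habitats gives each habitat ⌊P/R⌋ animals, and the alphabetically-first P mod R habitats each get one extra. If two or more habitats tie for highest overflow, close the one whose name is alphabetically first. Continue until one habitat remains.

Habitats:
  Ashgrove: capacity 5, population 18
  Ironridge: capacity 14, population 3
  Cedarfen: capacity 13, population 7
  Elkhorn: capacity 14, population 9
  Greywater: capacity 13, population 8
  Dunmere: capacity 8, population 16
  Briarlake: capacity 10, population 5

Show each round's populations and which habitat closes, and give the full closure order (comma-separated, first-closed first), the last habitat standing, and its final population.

Closure order: Ashgrove, Dunmere, Briarlake, Elkhorn, Cedarfen, Greywater
Last habitat: Ironridge with 66 animals

Round 1: Ashgrove=18 Briarlake=5 Cedarfen=7 Dunmere=16 Elkhorn=9 Greywater=8 Ironridge=3 → close Ashgrove (overflow 13)
  18÷6 = 3 each, +1 to first 0
Round 2: Briarlake=8 Cedarfen=10 Dunmere=19 Elkhorn=12 Greywater=11 Ironridge=6 → close Dunmere (overflow 11)
  19÷5 = 3 each, +1 to first 4
Round 3: Briarlake=12 Cedarfen=14 Elkhorn=16 Greywater=15 Ironridge=9 → close Briarlake (overflow 2)
  12÷4 = 3 each, +1 to first 0
Round 4: Cedarfen=17 Elkhorn=19 Greywater=18 Ironridge=12 → close Elkhorn (overflow 5)
  19÷3 = 6 each, +1 to first 1
Round 5: Cedarfen=24 Greywater=24 Ironridge=18 → close Cedarfen (overflow 11)
  24÷2 = 12 each, +1 to first 0
Round 6: Greywater=36 Ironridge=30 → close Greywater (overflow 23)
  36÷1 = 36 each, +1 to first 0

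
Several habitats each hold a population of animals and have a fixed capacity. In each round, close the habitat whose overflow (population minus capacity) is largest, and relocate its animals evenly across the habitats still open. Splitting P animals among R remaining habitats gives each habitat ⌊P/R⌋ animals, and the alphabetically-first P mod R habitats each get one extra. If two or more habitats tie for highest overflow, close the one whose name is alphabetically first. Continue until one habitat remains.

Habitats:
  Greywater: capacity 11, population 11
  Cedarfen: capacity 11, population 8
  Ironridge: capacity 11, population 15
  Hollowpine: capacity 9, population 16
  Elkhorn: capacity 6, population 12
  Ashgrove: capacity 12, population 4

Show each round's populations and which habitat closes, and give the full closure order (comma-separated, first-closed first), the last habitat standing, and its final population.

Closure order: Hollowpine, Elkhorn, Ironridge, Greywater, Cedarfen
Last habitat: Ashgrove with 66 animals

Round 1: Ashgrove=4 Cedarfen=8 Elkhorn=12 Greywater=11 Hollowpine=16 Ironridge=15 → close Hollowpine (overflow 7)
  16÷5 = 3 each, +1 to first 1
Round 2: Ashgrove=8 Cedarfen=11 Elkhorn=15 Greywater=14 Ironridge=18 → close Elkhorn (overflow 9)
  15÷4 = 3 each, +1 to first 3
Round 3: Ashgrove=12 Cedarfen=15 Greywater=18 Ironridge=21 → close Ironridge (overflow 10)
  21÷3 = 7 each, +1 to first 0
Round 4: Ashgrove=19 Cedarfen=22 Greywater=25 → close Greywater (overflow 14)
  25÷2 = 12 each, +1 to first 1
Round 5: Ashgrove=32 Cedarfen=34 → close Cedarfen (overflow 23)
  34÷1 = 34 each, +1 to first 0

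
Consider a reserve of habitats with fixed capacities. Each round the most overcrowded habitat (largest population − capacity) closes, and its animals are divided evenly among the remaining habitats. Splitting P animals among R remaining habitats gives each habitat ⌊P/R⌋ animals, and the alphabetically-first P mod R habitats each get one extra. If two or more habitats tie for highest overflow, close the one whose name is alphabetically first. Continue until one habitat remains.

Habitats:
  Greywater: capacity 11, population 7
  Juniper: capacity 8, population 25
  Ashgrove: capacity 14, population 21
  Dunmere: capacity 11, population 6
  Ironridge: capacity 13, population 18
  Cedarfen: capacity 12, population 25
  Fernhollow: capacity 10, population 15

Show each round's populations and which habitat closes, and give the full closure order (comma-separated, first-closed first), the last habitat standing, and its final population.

Round 1: Ashgrove=21 Cedarfen=25 Dunmere=6 Fernhollow=15 Greywater=7 Ironridge=18 Juniper=25 → close Juniper (overflow 17)
  25÷6 = 4 each, +1 to first 1
Round 2: Ashgrove=26 Cedarfen=29 Dunmere=10 Fernhollow=19 Greywater=11 Ironridge=22 → close Cedarfen (overflow 17)
  29÷5 = 5 each, +1 to first 4
Round 3: Ashgrove=32 Dunmere=16 Fernhollow=25 Greywater=17 Ironridge=27 → close Ashgrove (overflow 18)
  32÷4 = 8 each, +1 to first 0
Round 4: Dunmere=24 Fernhollow=33 Greywater=25 Ironridge=35 → close Fernhollow (overflow 23)
  33÷3 = 11 each, +1 to first 0
Round 5: Dunmere=35 Greywater=36 Ironridge=46 → close Ironridge (overflow 33)
  46÷2 = 23 each, +1 to first 0
Round 6: Dunmere=58 Greywater=59 → close Greywater (overflow 48)
  59÷1 = 59 each, +1 to first 0

Closure order: Juniper, Cedarfen, Ashgrove, Fernhollow, Ironridge, Greywater
Last habitat: Dunmere with 117 animals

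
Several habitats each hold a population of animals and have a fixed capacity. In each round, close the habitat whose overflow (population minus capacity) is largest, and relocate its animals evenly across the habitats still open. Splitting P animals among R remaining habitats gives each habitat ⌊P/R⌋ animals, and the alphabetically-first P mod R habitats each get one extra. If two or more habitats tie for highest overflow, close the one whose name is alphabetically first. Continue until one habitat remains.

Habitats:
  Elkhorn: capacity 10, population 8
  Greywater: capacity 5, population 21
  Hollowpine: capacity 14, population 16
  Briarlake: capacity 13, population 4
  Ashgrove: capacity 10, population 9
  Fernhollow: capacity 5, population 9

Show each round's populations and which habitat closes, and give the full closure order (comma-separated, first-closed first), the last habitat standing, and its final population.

Closure order: Greywater, Fernhollow, Hollowpine, Ashgrove, Elkhorn
Last habitat: Briarlake with 67 animals

Round 1: Ashgrove=9 Briarlake=4 Elkhorn=8 Fernhollow=9 Greywater=21 Hollowpine=16 → close Greywater (overflow 16)
  21÷5 = 4 each, +1 to first 1
Round 2: Ashgrove=14 Briarlake=8 Elkhorn=12 Fernhollow=13 Hollowpine=20 → close Fernhollow (overflow 8)
  13÷4 = 3 each, +1 to first 1
Round 3: Ashgrove=18 Briarlake=11 Elkhorn=15 Hollowpine=23 → close Hollowpine (overflow 9)
  23÷3 = 7 each, +1 to first 2
Round 4: Ashgrove=26 Briarlake=19 Elkhorn=22 → close Ashgrove (overflow 16)
  26÷2 = 13 each, +1 to first 0
Round 5: Briarlake=32 Elkhorn=35 → close Elkhorn (overflow 25)
  35÷1 = 35 each, +1 to first 0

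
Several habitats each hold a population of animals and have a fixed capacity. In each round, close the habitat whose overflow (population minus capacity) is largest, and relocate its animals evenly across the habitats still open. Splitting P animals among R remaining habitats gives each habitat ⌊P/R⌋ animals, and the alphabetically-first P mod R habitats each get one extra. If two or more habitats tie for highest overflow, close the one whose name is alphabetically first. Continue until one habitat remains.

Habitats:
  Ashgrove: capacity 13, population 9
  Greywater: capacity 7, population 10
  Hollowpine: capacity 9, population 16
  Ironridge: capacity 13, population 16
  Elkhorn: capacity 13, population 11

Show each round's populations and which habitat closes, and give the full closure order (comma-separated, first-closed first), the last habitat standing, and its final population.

Round 1: Ashgrove=9 Elkhorn=11 Greywater=10 Hollowpine=16 Ironridge=16 → close Hollowpine (overflow 7)
  16÷4 = 4 each, +1 to first 0
Round 2: Ashgrove=13 Elkhorn=15 Greywater=14 Ironridge=20 → close Greywater (overflow 7)
  14÷3 = 4 each, +1 to first 2
Round 3: Ashgrove=18 Elkhorn=20 Ironridge=24 → close Ironridge (overflow 11)
  24÷2 = 12 each, +1 to first 0
Round 4: Ashgrove=30 Elkhorn=32 → close Elkhorn (overflow 19)
  32÷1 = 32 each, +1 to first 0

Closure order: Hollowpine, Greywater, Ironridge, Elkhorn
Last habitat: Ashgrove with 62 animals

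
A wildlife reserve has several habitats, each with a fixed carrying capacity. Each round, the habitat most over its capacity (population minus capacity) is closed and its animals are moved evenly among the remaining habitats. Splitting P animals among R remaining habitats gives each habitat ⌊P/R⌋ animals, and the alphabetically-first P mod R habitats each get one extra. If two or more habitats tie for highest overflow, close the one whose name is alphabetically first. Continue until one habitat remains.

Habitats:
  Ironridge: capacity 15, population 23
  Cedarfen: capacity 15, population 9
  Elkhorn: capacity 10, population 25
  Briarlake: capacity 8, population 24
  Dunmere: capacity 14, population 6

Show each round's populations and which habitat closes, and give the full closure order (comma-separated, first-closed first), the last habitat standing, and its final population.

Round 1: Briarlake=24 Cedarfen=9 Dunmere=6 Elkhorn=25 Ironridge=23 → close Briarlake (overflow 16)
  24÷4 = 6 each, +1 to first 0
Round 2: Cedarfen=15 Dunmere=12 Elkhorn=31 Ironridge=29 → close Elkhorn (overflow 21)
  31÷3 = 10 each, +1 to first 1
Round 3: Cedarfen=26 Dunmere=22 Ironridge=39 → close Ironridge (overflow 24)
  39÷2 = 19 each, +1 to first 1
Round 4: Cedarfen=46 Dunmere=41 → close Cedarfen (overflow 31)
  46÷1 = 46 each, +1 to first 0

Closure order: Briarlake, Elkhorn, Ironridge, Cedarfen
Last habitat: Dunmere with 87 animals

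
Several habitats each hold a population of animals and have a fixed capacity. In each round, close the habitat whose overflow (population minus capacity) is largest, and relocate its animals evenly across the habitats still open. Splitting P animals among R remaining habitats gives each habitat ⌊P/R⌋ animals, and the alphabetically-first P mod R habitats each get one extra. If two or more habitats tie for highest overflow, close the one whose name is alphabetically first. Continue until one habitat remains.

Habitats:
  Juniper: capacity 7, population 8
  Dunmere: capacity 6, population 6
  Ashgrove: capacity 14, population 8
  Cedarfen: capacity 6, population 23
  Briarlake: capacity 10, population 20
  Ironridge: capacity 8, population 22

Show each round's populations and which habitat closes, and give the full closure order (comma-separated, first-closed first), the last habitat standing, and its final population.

Closure order: Cedarfen, Ironridge, Briarlake, Dunmere, Juniper
Last habitat: Ashgrove with 87 animals

Round 1: Ashgrove=8 Briarlake=20 Cedarfen=23 Dunmere=6 Ironridge=22 Juniper=8 → close Cedarfen (overflow 17)
  23÷5 = 4 each, +1 to first 3
Round 2: Ashgrove=13 Briarlake=25 Dunmere=11 Ironridge=26 Juniper=12 → close Ironridge (overflow 18)
  26÷4 = 6 each, +1 to first 2
Round 3: Ashgrove=20 Briarlake=32 Dunmere=17 Juniper=18 → close Briarlake (overflow 22)
  32÷3 = 10 each, +1 to first 2
Round 4: Ashgrove=31 Dunmere=28 Juniper=28 → close Dunmere (overflow 22)
  28÷2 = 14 each, +1 to first 0
Round 5: Ashgrove=45 Juniper=42 → close Juniper (overflow 35)
  42÷1 = 42 each, +1 to first 0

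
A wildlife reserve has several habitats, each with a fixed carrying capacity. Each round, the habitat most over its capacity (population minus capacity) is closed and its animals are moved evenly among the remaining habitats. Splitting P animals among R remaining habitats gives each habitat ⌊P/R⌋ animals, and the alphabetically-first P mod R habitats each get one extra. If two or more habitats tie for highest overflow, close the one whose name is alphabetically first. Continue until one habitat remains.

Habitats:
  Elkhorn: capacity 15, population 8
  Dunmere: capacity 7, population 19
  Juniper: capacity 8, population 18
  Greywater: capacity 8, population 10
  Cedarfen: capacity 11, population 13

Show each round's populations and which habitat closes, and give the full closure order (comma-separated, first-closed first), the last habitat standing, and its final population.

Round 1: Cedarfen=13 Dunmere=19 Elkhorn=8 Greywater=10 Juniper=18 → close Dunmere (overflow 12)
  19÷4 = 4 each, +1 to first 3
Round 2: Cedarfen=18 Elkhorn=13 Greywater=15 Juniper=22 → close Juniper (overflow 14)
  22÷3 = 7 each, +1 to first 1
Round 3: Cedarfen=26 Elkhorn=20 Greywater=22 → close Cedarfen (overflow 15)
  26÷2 = 13 each, +1 to first 0
Round 4: Elkhorn=33 Greywater=35 → close Greywater (overflow 27)
  35÷1 = 35 each, +1 to first 0

Closure order: Dunmere, Juniper, Cedarfen, Greywater
Last habitat: Elkhorn with 68 animals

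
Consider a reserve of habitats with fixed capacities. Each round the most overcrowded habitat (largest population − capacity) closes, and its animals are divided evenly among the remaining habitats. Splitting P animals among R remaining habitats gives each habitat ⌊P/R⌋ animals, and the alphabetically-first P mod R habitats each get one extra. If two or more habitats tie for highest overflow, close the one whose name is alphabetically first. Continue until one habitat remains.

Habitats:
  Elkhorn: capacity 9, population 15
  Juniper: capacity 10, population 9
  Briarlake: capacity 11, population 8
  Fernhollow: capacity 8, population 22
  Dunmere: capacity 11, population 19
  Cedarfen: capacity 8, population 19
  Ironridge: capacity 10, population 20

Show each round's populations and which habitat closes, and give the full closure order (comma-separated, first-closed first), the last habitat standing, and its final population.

Round 1: Briarlake=8 Cedarfen=19 Dunmere=19 Elkhorn=15 Fernhollow=22 Ironridge=20 Juniper=9 → close Fernhollow (overflow 14)
  22÷6 = 3 each, +1 to first 4
Round 2: Briarlake=12 Cedarfen=23 Dunmere=23 Elkhorn=19 Ironridge=23 Juniper=12 → close Cedarfen (overflow 15)
  23÷5 = 4 each, +1 to first 3
Round 3: Briarlake=17 Dunmere=28 Elkhorn=24 Ironridge=27 Juniper=16 → close Dunmere (overflow 17)
  28÷4 = 7 each, +1 to first 0
Round 4: Briarlake=24 Elkhorn=31 Ironridge=34 Juniper=23 → close Ironridge (overflow 24)
  34÷3 = 11 each, +1 to first 1
Round 5: Briarlake=36 Elkhorn=42 Juniper=34 → close Elkhorn (overflow 33)
  42÷2 = 21 each, +1 to first 0
Round 6: Briarlake=57 Juniper=55 → close Briarlake (overflow 46)
  57÷1 = 57 each, +1 to first 0

Closure order: Fernhollow, Cedarfen, Dunmere, Ironridge, Elkhorn, Briarlake
Last habitat: Juniper with 112 animals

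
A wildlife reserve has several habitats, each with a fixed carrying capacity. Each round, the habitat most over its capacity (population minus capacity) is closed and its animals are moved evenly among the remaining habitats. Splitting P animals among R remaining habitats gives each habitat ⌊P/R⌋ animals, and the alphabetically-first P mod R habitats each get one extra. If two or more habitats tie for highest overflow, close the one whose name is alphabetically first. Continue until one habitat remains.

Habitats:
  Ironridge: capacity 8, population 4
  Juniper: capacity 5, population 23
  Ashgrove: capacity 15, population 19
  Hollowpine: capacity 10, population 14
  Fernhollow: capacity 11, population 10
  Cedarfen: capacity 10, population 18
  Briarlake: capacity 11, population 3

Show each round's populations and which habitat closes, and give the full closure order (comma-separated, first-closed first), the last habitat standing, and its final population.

Round 1: Ashgrove=19 Briarlake=3 Cedarfen=18 Fernhollow=10 Hollowpine=14 Ironridge=4 Juniper=23 → close Juniper (overflow 18)
  23÷6 = 3 each, +1 to first 5
Round 2: Ashgrove=23 Briarlake=7 Cedarfen=22 Fernhollow=14 Hollowpine=18 Ironridge=7 → close Cedarfen (overflow 12)
  22÷5 = 4 each, +1 to first 2
Round 3: Ashgrove=28 Briarlake=12 Fernhollow=18 Hollowpine=22 Ironridge=11 → close Ashgrove (overflow 13)
  28÷4 = 7 each, +1 to first 0
Round 4: Briarlake=19 Fernhollow=25 Hollowpine=29 Ironridge=18 → close Hollowpine (overflow 19)
  29÷3 = 9 each, +1 to first 2
Round 5: Briarlake=29 Fernhollow=35 Ironridge=27 → close Fernhollow (overflow 24)
  35÷2 = 17 each, +1 to first 1
Round 6: Briarlake=47 Ironridge=44 → close Briarlake (overflow 36)
  47÷1 = 47 each, +1 to first 0

Closure order: Juniper, Cedarfen, Ashgrove, Hollowpine, Fernhollow, Briarlake
Last habitat: Ironridge with 91 animals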